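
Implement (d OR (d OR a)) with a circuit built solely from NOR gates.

((d NOR ((d NOR a) NOR (d NOR a))) NOR (d NOR ((d NOR a) NOR (d NOR a))))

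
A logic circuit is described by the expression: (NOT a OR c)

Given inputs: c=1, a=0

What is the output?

Substituting: (NOT 0 OR 1)
= 1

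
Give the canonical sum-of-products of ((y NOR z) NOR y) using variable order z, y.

Σm(2) = (z AND NOT y)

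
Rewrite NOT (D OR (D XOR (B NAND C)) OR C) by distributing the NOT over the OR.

NOT D AND NOT (D XOR (B NAND C)) AND NOT C
De Morgan's: NOT(OR of terms) = AND of negations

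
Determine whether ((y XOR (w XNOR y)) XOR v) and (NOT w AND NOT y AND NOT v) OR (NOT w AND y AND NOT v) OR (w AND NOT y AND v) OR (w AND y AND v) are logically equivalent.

Yes, they are equivalent — the two output columns agree on all 8 assignments:
w | y | v | Expression 1 | Expression 2
---------------------------------------
0 | 0 | 0 | 1 | 1
0 | 0 | 1 | 0 | 0
0 | 1 | 0 | 1 | 1
0 | 1 | 1 | 0 | 0
1 | 0 | 0 | 0 | 0
1 | 0 | 1 | 1 | 1
1 | 1 | 0 | 0 | 0
1 | 1 | 1 | 1 | 1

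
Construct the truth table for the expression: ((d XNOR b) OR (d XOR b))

d | b | Output
--------------
0 | 0 | 1
0 | 1 | 1
1 | 0 | 1
1 | 1 | 1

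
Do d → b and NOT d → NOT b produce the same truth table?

No, Inverse is not equivalent to original (counterexample: d=0, a=0, b=1)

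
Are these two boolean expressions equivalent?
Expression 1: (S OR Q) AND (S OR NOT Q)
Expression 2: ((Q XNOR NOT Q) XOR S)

Yes, they are equivalent — the two output columns agree on all 4 assignments:
S | Q | Expression 1 | Expression 2
-----------------------------------
0 | 0 | 0 | 0
0 | 1 | 0 | 0
1 | 0 | 1 | 1
1 | 1 | 1 | 1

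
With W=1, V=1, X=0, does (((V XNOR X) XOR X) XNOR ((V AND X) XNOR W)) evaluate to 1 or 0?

Substituting: (((1 XNOR 0) XOR 0) XNOR ((1 AND 0) XNOR 1))
= 1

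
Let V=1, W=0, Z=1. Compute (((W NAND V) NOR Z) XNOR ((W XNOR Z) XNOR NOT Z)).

Substituting: (((0 NAND 1) NOR 1) XNOR ((0 XNOR 1) XNOR NOT 1))
= 0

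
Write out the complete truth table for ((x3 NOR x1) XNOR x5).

x1 | x3 | x5 | Output
---------------------
0 | 0 | 0 | 0
0 | 0 | 1 | 1
0 | 1 | 0 | 1
0 | 1 | 1 | 0
1 | 0 | 0 | 1
1 | 0 | 1 | 0
1 | 1 | 0 | 1
1 | 1 | 1 | 0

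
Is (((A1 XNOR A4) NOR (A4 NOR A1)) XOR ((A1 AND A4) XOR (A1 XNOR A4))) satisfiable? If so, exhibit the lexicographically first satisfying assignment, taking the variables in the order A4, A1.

A4=0, A1=0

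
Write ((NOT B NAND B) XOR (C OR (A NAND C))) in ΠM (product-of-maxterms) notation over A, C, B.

ΠM(0, 1, 2, 3, 4, 5, 6, 7) = (A OR C OR B) AND (A OR C OR NOT B) AND (A OR NOT C OR B) AND (A OR NOT C OR NOT B) AND (NOT A OR C OR B) AND (NOT A OR C OR NOT B) AND (NOT A OR NOT C OR B) AND (NOT A OR NOT C OR NOT B)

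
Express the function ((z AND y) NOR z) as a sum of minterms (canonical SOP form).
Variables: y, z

Σm(0, 2) = (NOT y AND NOT z) OR (y AND NOT z)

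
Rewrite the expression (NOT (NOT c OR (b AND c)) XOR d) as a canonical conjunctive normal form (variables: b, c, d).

(b OR c OR d) AND (b OR NOT c OR NOT d) AND (NOT b OR c OR d) AND (NOT b OR NOT c OR d)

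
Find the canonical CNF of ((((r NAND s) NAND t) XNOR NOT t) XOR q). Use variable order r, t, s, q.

(r OR t OR s OR NOT q) AND (r OR t OR NOT s OR NOT q) AND (r OR NOT t OR s OR NOT q) AND (r OR NOT t OR NOT s OR NOT q) AND (NOT r OR t OR s OR NOT q) AND (NOT r OR t OR NOT s OR NOT q) AND (NOT r OR NOT t OR s OR NOT q) AND (NOT r OR NOT t OR NOT s OR q)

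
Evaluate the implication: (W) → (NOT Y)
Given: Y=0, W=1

Antecedent (W) = 1; consequent (NOT Y) = 1.
1 → 1 = 1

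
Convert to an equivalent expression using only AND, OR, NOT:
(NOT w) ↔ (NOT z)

((NOT w) AND (NOT z)) OR (w AND z)
(Biconditional = both true or both false)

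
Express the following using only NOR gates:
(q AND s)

((q NOR q) NOR (s NOR s))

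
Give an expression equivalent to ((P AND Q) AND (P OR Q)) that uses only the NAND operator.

((((P NAND Q) NAND (P NAND Q)) NAND ((P NAND P) NAND (Q NAND Q))) NAND (((P NAND Q) NAND (P NAND Q)) NAND ((P NAND P) NAND (Q NAND Q))))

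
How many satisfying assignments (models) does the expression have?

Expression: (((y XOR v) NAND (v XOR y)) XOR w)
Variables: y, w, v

Satisfying assignments: (0,0,0), (0,1,1), (1,0,1), (1,1,0)
Count: 4 out of 8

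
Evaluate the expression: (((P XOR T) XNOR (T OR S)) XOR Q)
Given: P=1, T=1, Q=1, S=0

Substituting: (((1 XOR 1) XNOR (1 OR 0)) XOR 1)
= 1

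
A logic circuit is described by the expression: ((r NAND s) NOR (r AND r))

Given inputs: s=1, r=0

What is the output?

Substituting: ((0 NAND 1) NOR (0 AND 0))
= 0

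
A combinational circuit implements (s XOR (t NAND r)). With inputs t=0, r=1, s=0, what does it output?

Substituting: (0 XOR (0 NAND 1))
= 1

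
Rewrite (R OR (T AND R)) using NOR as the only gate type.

((R NOR ((T NOR T) NOR (R NOR R))) NOR (R NOR ((T NOR T) NOR (R NOR R))))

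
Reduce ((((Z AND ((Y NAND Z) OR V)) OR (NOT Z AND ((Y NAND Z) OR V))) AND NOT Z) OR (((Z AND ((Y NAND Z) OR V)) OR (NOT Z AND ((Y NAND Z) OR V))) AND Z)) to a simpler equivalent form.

By distribution ((E AND v) OR (E AND NOT v) = E) then distribution ((E AND v) OR (E AND NOT v) = E):
= ((Y NAND Z) OR V)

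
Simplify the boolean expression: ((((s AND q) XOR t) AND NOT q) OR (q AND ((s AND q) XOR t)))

By distribution ((E AND v) OR (E AND NOT v) = E):
= ((s AND q) XOR t)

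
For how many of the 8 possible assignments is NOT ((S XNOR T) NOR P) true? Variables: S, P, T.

Satisfying assignments: (0,0,0), (0,1,0), (0,1,1), (1,0,1), (1,1,0), (1,1,1)
Count: 6 out of 8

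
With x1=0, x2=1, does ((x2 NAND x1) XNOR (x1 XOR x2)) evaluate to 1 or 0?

Substituting: ((1 NAND 0) XNOR (0 XOR 1))
= 1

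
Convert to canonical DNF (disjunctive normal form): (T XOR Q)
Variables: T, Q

(NOT T AND Q) OR (T AND NOT Q)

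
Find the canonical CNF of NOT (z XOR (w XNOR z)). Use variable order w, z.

(w OR z) AND (w OR NOT z)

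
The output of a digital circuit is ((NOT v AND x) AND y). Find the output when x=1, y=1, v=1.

Substituting: ((NOT 1 AND 1) AND 1)
= 0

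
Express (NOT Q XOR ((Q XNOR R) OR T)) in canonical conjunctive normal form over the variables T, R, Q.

(T OR R OR Q) AND (T OR R OR NOT Q) AND (NOT T OR R OR Q) AND (NOT T OR NOT R OR Q)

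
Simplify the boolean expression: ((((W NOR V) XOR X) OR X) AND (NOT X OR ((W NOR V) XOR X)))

By distribution ((E OR v) AND (E OR NOT v) = E):
= ((W NOR V) XOR X)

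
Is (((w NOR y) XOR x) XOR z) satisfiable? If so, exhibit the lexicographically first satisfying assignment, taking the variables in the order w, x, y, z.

w=0, x=0, y=0, z=0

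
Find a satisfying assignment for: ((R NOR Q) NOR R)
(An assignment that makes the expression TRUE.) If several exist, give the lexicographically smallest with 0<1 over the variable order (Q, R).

Q=1, R=0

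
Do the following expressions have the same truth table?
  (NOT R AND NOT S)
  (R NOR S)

Yes, they are equivalent — the two output columns agree on all 4 assignments:
R | S | Expression 1 | Expression 2
-----------------------------------
0 | 0 | 1 | 1
0 | 1 | 0 | 0
1 | 0 | 0 | 0
1 | 1 | 0 | 0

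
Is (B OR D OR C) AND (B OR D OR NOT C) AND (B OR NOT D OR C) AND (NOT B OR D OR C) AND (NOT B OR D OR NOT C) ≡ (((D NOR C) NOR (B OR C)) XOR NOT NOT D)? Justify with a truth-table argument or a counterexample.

Yes, they are equivalent — the two output columns agree on all 8 assignments:
B | D | C | Expression 1 | Expression 2
---------------------------------------
0 | 0 | 0 | 0 | 0
0 | 0 | 1 | 0 | 0
0 | 1 | 0 | 0 | 0
0 | 1 | 1 | 1 | 1
1 | 0 | 0 | 0 | 0
1 | 0 | 1 | 0 | 0
1 | 1 | 0 | 1 | 1
1 | 1 | 1 | 1 | 1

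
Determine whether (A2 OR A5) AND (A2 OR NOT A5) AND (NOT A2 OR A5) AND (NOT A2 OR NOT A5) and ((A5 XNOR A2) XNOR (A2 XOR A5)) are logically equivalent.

Yes, they are equivalent — the two output columns agree on all 4 assignments:
A2 | A5 | Expression 1 | Expression 2
-------------------------------------
0 | 0 | 0 | 0
0 | 1 | 0 | 0
1 | 0 | 0 | 0
1 | 1 | 0 | 0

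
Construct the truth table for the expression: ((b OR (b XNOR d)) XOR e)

b | d | e | Output
------------------
0 | 0 | 0 | 1
0 | 0 | 1 | 0
0 | 1 | 0 | 0
0 | 1 | 1 | 1
1 | 0 | 0 | 1
1 | 0 | 1 | 0
1 | 1 | 0 | 1
1 | 1 | 1 | 0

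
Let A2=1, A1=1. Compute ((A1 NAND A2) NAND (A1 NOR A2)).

Substituting: ((1 NAND 1) NAND (1 NOR 1))
= 1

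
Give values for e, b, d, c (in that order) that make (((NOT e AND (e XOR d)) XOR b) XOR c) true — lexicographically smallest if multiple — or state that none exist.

e=0, b=0, d=0, c=1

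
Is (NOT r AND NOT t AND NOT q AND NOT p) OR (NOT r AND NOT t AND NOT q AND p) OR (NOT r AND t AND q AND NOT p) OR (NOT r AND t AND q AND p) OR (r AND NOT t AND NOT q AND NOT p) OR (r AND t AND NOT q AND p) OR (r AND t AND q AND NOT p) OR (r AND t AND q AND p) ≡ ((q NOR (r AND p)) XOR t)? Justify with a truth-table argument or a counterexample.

Yes, they are equivalent — the two output columns agree on all 16 assignments:
r | t | q | p | Expression 1 | Expression 2
-------------------------------------------
0 | 0 | 0 | 0 | 1 | 1
0 | 0 | 0 | 1 | 1 | 1
0 | 0 | 1 | 0 | 0 | 0
0 | 0 | 1 | 1 | 0 | 0
0 | 1 | 0 | 0 | 0 | 0
0 | 1 | 0 | 1 | 0 | 0
0 | 1 | 1 | 0 | 1 | 1
0 | 1 | 1 | 1 | 1 | 1
1 | 0 | 0 | 0 | 1 | 1
1 | 0 | 0 | 1 | 0 | 0
1 | 0 | 1 | 0 | 0 | 0
1 | 0 | 1 | 1 | 0 | 0
1 | 1 | 0 | 0 | 0 | 0
1 | 1 | 0 | 1 | 1 | 1
1 | 1 | 1 | 0 | 1 | 1
1 | 1 | 1 | 1 | 1 | 1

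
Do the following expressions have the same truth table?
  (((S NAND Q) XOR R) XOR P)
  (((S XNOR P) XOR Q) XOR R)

No. Counterexample: with S=0, Q=1, R=0, P=0, Expression 1 = 1 but Expression 2 = 0.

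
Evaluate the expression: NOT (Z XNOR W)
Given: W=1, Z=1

Substituting: NOT (1 XNOR 1)
= 0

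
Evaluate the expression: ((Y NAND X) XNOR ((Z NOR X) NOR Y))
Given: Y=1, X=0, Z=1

Substituting: ((1 NAND 0) XNOR ((1 NOR 0) NOR 1))
= 0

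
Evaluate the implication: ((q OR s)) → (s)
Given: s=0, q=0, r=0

Antecedent ((q OR s)) = 0; consequent (s) = 0.
0 → 0 = 1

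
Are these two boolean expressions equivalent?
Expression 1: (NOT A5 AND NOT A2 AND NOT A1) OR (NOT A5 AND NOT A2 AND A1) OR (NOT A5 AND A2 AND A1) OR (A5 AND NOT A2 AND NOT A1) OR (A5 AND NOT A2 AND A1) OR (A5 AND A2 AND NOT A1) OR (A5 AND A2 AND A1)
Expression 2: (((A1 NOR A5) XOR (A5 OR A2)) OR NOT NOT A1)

Yes, they are equivalent — the two output columns agree on all 8 assignments:
A5 | A2 | A1 | Expression 1 | Expression 2
------------------------------------------
0 | 0 | 0 | 1 | 1
0 | 0 | 1 | 1 | 1
0 | 1 | 0 | 0 | 0
0 | 1 | 1 | 1 | 1
1 | 0 | 0 | 1 | 1
1 | 0 | 1 | 1 | 1
1 | 1 | 0 | 1 | 1
1 | 1 | 1 | 1 | 1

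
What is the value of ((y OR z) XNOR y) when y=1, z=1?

Substituting: ((1 OR 1) XNOR 1)
= 1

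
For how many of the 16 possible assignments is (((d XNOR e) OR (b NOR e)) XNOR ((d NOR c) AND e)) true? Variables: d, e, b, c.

Satisfying assignments: (0,1,0,1), (0,1,1,1), (1,0,1,0), (1,0,1,1)
Count: 4 out of 16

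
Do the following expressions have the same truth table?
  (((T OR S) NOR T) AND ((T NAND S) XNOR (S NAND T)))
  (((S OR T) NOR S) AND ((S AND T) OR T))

No. Counterexample: with S=0, T=0, Expression 1 = 1 but Expression 2 = 0.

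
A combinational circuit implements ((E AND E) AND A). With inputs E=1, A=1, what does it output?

Substituting: ((1 AND 1) AND 1)
= 1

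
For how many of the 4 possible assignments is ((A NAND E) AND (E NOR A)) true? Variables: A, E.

Satisfying assignments: (0,0)
Count: 1 out of 4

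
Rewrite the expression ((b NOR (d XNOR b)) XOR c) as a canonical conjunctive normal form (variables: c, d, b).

(c OR d OR b) AND (c OR d OR NOT b) AND (c OR NOT d OR NOT b) AND (NOT c OR NOT d OR b)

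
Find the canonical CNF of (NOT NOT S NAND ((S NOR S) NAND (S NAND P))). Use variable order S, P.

(NOT S OR P) AND (NOT S OR NOT P)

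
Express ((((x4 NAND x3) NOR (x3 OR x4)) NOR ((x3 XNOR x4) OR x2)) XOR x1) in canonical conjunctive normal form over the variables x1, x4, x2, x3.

(x1 OR x4 OR x2 OR x3) AND (x1 OR x4 OR NOT x2 OR x3) AND (x1 OR x4 OR NOT x2 OR NOT x3) AND (x1 OR NOT x4 OR x2 OR NOT x3) AND (x1 OR NOT x4 OR NOT x2 OR x3) AND (x1 OR NOT x4 OR NOT x2 OR NOT x3) AND (NOT x1 OR x4 OR x2 OR NOT x3) AND (NOT x1 OR NOT x4 OR x2 OR x3)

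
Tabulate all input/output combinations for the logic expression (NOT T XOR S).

S | T | Output
--------------
0 | 0 | 1
0 | 1 | 0
1 | 0 | 0
1 | 1 | 1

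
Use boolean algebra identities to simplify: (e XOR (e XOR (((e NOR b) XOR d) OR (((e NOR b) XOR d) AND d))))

By XOR self-cancellation ((E XOR v) XOR v = E) then absorption (E OR (E AND v) = E):
= ((e NOR b) XOR d)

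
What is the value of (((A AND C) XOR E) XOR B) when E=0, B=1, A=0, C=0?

Substituting: (((0 AND 0) XOR 0) XOR 1)
= 1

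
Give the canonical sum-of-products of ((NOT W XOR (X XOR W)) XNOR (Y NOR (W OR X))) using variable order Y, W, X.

Σm(0, 1, 3, 5, 7) = (NOT Y AND NOT W AND NOT X) OR (NOT Y AND NOT W AND X) OR (NOT Y AND W AND X) OR (Y AND NOT W AND X) OR (Y AND W AND X)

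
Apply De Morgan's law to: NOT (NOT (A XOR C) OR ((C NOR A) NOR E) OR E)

(A XOR C) AND NOT ((C NOR A) NOR E) AND NOT E
De Morgan's: NOT(OR of terms) = AND of negations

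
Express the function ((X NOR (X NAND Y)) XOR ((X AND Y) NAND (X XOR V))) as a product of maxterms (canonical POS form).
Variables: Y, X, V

ΠM(6) = (NOT Y OR NOT X OR V)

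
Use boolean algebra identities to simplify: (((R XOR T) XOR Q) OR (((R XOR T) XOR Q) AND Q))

By absorption (E OR (E AND v) = E):
= ((R XOR T) XOR Q)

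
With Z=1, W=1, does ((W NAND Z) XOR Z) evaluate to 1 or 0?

Substituting: ((1 NAND 1) XOR 1)
= 1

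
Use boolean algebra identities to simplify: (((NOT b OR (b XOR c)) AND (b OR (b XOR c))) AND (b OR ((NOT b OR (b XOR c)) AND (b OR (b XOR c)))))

By absorption (E AND (E OR v) = E) then distribution ((E OR v) AND (E OR NOT v) = E):
= (b XOR c)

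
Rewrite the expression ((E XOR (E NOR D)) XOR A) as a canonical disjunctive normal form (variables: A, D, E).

(NOT A AND NOT D AND NOT E) OR (NOT A AND NOT D AND E) OR (NOT A AND D AND E) OR (A AND D AND NOT E)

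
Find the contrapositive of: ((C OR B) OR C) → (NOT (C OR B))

Contrapositive: (C OR B) → NOT ((C OR B) OR C)
Note: A statement and its contrapositive are logically equivalent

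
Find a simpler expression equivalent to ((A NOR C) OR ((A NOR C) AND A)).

By absorption (E OR (E AND v) = E):
= (A NOR C)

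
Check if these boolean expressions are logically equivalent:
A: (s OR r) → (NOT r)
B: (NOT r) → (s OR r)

No, Converse is not equivalent to original (counterexample: s=0, r=0)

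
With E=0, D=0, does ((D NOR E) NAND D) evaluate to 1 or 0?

Substituting: ((0 NOR 0) NAND 0)
= 1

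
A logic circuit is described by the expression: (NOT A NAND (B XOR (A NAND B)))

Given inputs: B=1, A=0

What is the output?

Substituting: (NOT 0 NAND (1 XOR (0 NAND 1)))
= 1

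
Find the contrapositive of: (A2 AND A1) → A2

Contrapositive: NOT A2 → NOT (A2 AND A1)
Note: A statement and its contrapositive are logically equivalent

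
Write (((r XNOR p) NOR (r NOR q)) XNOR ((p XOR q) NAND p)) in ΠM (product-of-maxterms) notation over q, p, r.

ΠM(0, 4, 7) = (q OR p OR r) AND (NOT q OR p OR r) AND (NOT q OR NOT p OR NOT r)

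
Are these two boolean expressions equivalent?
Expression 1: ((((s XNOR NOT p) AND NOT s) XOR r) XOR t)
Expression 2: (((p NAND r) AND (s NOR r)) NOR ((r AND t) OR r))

No. Counterexample: with p=0, s=0, r=0, t=1, Expression 1 = 1 but Expression 2 = 0.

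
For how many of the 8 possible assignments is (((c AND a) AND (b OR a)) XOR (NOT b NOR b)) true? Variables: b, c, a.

Satisfying assignments: (0,1,1), (1,1,1)
Count: 2 out of 8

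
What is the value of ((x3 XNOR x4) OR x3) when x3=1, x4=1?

Substituting: ((1 XNOR 1) OR 1)
= 1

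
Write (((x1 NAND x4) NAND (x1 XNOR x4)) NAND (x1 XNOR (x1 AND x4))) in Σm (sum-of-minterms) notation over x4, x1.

Σm(0, 1) = (NOT x4 AND NOT x1) OR (NOT x4 AND x1)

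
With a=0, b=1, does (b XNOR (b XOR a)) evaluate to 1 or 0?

Substituting: (1 XNOR (1 XOR 0))
= 1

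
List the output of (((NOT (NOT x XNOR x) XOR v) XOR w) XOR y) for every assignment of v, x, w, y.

v | x | w | y | Output
----------------------
0 | 0 | 0 | 0 | 1
0 | 0 | 0 | 1 | 0
0 | 0 | 1 | 0 | 0
0 | 0 | 1 | 1 | 1
0 | 1 | 0 | 0 | 1
0 | 1 | 0 | 1 | 0
0 | 1 | 1 | 0 | 0
0 | 1 | 1 | 1 | 1
1 | 0 | 0 | 0 | 0
1 | 0 | 0 | 1 | 1
1 | 0 | 1 | 0 | 1
1 | 0 | 1 | 1 | 0
1 | 1 | 0 | 0 | 0
1 | 1 | 0 | 1 | 1
1 | 1 | 1 | 0 | 1
1 | 1 | 1 | 1 | 0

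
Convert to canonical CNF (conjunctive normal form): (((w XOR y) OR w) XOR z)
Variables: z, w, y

(z OR w OR y) AND (NOT z OR w OR NOT y) AND (NOT z OR NOT w OR y) AND (NOT z OR NOT w OR NOT y)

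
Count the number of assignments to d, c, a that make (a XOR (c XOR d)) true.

Satisfying assignments: (0,0,1), (0,1,0), (1,0,0), (1,1,1)
Count: 4 out of 8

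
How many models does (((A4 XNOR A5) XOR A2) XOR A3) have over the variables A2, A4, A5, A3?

Satisfying assignments: (0,0,0,0), (0,0,1,1), (0,1,0,1), (0,1,1,0), (1,0,0,1), (1,0,1,0), (1,1,0,0), (1,1,1,1)
Count: 8 out of 16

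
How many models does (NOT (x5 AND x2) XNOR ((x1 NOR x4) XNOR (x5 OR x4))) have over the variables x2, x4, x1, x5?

Satisfying assignments: (0,0,0,1), (0,0,1,0), (1,0,1,0), (1,0,1,1), (1,1,0,1), (1,1,1,1)
Count: 6 out of 16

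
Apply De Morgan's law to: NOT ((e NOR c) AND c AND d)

NOT (e NOR c) OR NOT c OR NOT d
De Morgan's: NOT(AND of terms) = OR of negations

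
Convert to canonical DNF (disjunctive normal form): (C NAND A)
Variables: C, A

(NOT C AND NOT A) OR (NOT C AND A) OR (C AND NOT A)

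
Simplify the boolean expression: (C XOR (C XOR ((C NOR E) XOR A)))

By XOR self-cancellation ((E XOR v) XOR v = E):
= ((C NOR E) XOR A)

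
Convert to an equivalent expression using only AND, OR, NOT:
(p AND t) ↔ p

((p AND t) AND p) OR (NOT (p AND t) AND NOT p)
(Biconditional = both true or both false)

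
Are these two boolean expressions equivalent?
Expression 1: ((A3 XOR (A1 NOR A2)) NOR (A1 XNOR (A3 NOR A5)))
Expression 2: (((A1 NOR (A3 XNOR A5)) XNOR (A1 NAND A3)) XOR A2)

No. Counterexample: with A3=0, A2=0, A1=0, A5=1, Expression 1 = 0 but Expression 2 = 1.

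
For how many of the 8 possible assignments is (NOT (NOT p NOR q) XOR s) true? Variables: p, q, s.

Satisfying assignments: (0,0,0), (0,1,0), (1,0,1), (1,1,0)
Count: 4 out of 8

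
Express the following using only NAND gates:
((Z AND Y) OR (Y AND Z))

((((Z NAND Y) NAND (Z NAND Y)) NAND ((Z NAND Y) NAND (Z NAND Y))) NAND (((Y NAND Z) NAND (Y NAND Z)) NAND ((Y NAND Z) NAND (Y NAND Z))))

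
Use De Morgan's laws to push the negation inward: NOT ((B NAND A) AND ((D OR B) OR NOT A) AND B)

NOT (B NAND A) OR NOT ((D OR B) OR NOT A) OR NOT B
De Morgan's: NOT(AND of terms) = OR of negations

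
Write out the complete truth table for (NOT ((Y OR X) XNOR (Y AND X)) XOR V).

X | Y | V | Output
------------------
0 | 0 | 0 | 0
0 | 0 | 1 | 1
0 | 1 | 0 | 1
0 | 1 | 1 | 0
1 | 0 | 0 | 1
1 | 0 | 1 | 0
1 | 1 | 0 | 0
1 | 1 | 1 | 1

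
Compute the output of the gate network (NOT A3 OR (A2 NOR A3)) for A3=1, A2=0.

Substituting: (NOT 1 OR (0 NOR 1))
= 0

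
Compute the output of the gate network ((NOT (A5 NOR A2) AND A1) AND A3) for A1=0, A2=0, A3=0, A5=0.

Substituting: ((NOT (0 NOR 0) AND 0) AND 0)
= 0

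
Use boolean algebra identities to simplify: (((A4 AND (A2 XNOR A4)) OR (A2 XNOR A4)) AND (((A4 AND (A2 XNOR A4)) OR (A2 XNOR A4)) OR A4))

By absorption (E AND (E OR v) = E) then absorption (E OR (E AND v) = E):
= (A2 XNOR A4)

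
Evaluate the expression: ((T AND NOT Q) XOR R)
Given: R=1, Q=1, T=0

Substituting: ((0 AND NOT 1) XOR 1)
= 1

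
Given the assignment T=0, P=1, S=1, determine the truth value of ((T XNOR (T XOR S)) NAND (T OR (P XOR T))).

Substituting: ((0 XNOR (0 XOR 1)) NAND (0 OR (1 XOR 0)))
= 1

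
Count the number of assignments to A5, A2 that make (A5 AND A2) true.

Satisfying assignments: (1,1)
Count: 1 out of 4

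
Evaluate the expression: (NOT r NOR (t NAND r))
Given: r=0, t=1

Substituting: (NOT 0 NOR (1 NAND 0))
= 0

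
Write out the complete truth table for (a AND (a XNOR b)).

b | a | Output
--------------
0 | 0 | 0
0 | 1 | 0
1 | 0 | 0
1 | 1 | 1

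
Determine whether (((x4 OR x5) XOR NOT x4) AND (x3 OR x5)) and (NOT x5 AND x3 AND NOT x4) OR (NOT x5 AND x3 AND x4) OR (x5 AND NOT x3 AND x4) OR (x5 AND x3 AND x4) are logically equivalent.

Yes, they are equivalent — the two output columns agree on all 8 assignments:
x5 | x3 | x4 | Expression 1 | Expression 2
------------------------------------------
0 | 0 | 0 | 0 | 0
0 | 0 | 1 | 0 | 0
0 | 1 | 0 | 1 | 1
0 | 1 | 1 | 1 | 1
1 | 0 | 0 | 0 | 0
1 | 0 | 1 | 1 | 1
1 | 1 | 0 | 0 | 0
1 | 1 | 1 | 1 | 1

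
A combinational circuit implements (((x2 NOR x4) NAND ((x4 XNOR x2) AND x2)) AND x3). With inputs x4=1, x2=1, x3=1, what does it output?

Substituting: (((1 NOR 1) NAND ((1 XNOR 1) AND 1)) AND 1)
= 1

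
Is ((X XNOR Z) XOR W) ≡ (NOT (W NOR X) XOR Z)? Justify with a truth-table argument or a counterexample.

No. Counterexample: with W=0, Z=0, X=0, Expression 1 = 1 but Expression 2 = 0.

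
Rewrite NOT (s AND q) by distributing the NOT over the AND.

NOT s OR NOT q
De Morgan's: NOT(AND of terms) = OR of negations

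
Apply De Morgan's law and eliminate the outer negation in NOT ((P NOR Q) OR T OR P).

NOT (P NOR Q) AND NOT T AND NOT P
De Morgan's: NOT(OR of terms) = AND of negations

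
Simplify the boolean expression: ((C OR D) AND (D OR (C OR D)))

By absorption (E AND (E OR v) = E):
= (C OR D)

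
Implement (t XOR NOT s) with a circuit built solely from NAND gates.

((t NAND (t NAND (s NAND s))) NAND ((s NAND s) NAND (t NAND (s NAND s))))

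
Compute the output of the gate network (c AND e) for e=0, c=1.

Substituting: (1 AND 0)
= 0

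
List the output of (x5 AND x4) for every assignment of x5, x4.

x5 | x4 | Output
----------------
0 | 0 | 0
0 | 1 | 0
1 | 0 | 0
1 | 1 | 1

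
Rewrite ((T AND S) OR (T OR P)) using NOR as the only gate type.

((((T NOR T) NOR (S NOR S)) NOR ((T NOR P) NOR (T NOR P))) NOR (((T NOR T) NOR (S NOR S)) NOR ((T NOR P) NOR (T NOR P))))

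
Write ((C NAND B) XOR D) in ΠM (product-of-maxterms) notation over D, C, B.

ΠM(3, 4, 5, 6) = (D OR NOT C OR NOT B) AND (NOT D OR C OR B) AND (NOT D OR C OR NOT B) AND (NOT D OR NOT C OR B)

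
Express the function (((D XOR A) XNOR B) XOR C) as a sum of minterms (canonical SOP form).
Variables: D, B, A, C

Σm(0, 3, 5, 6, 9, 10, 12, 15) = (NOT D AND NOT B AND NOT A AND NOT C) OR (NOT D AND NOT B AND A AND C) OR (NOT D AND B AND NOT A AND C) OR (NOT D AND B AND A AND NOT C) OR (D AND NOT B AND NOT A AND C) OR (D AND NOT B AND A AND NOT C) OR (D AND B AND NOT A AND NOT C) OR (D AND B AND A AND C)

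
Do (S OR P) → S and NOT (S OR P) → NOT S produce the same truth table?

No, Inverse is not equivalent to original (counterexample: S=0, P=1, R=0)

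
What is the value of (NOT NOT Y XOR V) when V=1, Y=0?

Substituting: (NOT NOT 0 XOR 1)
= 1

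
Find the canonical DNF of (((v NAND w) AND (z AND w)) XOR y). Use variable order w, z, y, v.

(NOT w AND NOT z AND y AND NOT v) OR (NOT w AND NOT z AND y AND v) OR (NOT w AND z AND y AND NOT v) OR (NOT w AND z AND y AND v) OR (w AND NOT z AND y AND NOT v) OR (w AND NOT z AND y AND v) OR (w AND z AND NOT y AND NOT v) OR (w AND z AND y AND v)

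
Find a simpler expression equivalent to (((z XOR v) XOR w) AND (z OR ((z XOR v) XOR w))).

By absorption (E AND (E OR v) = E):
= ((z XOR v) XOR w)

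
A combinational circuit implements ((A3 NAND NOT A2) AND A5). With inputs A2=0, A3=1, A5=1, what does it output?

Substituting: ((1 NAND NOT 0) AND 1)
= 0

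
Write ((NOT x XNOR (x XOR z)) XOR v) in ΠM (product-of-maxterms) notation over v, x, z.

ΠM(0, 2, 5, 7) = (v OR x OR z) AND (v OR NOT x OR z) AND (NOT v OR x OR NOT z) AND (NOT v OR NOT x OR NOT z)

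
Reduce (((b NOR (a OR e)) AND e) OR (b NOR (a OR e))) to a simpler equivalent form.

By absorption (E OR (E AND v) = E):
= (b NOR (a OR e))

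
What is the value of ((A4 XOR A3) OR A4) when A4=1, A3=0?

Substituting: ((1 XOR 0) OR 1)
= 1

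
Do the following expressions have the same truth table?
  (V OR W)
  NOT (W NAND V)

No. Counterexample: with V=0, W=1, Expression 1 = 1 but Expression 2 = 0.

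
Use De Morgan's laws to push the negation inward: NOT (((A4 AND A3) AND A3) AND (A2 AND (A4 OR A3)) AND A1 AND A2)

NOT ((A4 AND A3) AND A3) OR NOT (A2 AND (A4 OR A3)) OR NOT A1 OR NOT A2
De Morgan's: NOT(AND of terms) = OR of negations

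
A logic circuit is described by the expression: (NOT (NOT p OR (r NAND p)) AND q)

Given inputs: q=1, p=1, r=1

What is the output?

Substituting: (NOT (NOT 1 OR (1 NAND 1)) AND 1)
= 1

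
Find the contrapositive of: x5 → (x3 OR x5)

Contrapositive: NOT (x3 OR x5) → NOT x5
Note: A statement and its contrapositive are logically equivalent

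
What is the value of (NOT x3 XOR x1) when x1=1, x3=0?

Substituting: (NOT 0 XOR 1)
= 0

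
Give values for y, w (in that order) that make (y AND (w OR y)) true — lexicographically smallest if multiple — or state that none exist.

y=1, w=0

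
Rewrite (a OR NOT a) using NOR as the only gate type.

((a NOR (a NOR a)) NOR (a NOR (a NOR a)))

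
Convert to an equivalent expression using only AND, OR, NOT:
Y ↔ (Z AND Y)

(Y AND (Z AND Y)) OR (NOT Y AND NOT (Z AND Y))
(Biconditional = both true or both false)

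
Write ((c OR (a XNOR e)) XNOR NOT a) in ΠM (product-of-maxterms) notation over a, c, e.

ΠM(1, 5, 6, 7) = (a OR c OR NOT e) AND (NOT a OR c OR NOT e) AND (NOT a OR NOT c OR e) AND (NOT a OR NOT c OR NOT e)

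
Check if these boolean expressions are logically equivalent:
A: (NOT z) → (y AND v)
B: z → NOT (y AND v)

No, Inverse is not equivalent to original (counterexample: v=0, y=0, z=0)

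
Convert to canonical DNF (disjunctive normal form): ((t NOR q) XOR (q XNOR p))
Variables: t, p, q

(NOT t AND p AND NOT q) OR (NOT t AND p AND q) OR (t AND NOT p AND NOT q) OR (t AND p AND q)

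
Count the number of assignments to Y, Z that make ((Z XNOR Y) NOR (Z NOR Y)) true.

Satisfying assignments: (0,1), (1,0)
Count: 2 out of 4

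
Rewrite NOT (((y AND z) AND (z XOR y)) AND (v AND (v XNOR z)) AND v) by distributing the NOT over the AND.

NOT ((y AND z) AND (z XOR y)) OR NOT (v AND (v XNOR z)) OR NOT v
De Morgan's: NOT(AND of terms) = OR of negations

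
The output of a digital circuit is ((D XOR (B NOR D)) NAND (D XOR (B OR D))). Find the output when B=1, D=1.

Substituting: ((1 XOR (1 NOR 1)) NAND (1 XOR (1 OR 1)))
= 1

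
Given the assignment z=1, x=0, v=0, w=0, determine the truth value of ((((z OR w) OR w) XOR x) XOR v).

Substituting: ((((1 OR 0) OR 0) XOR 0) XOR 0)
= 1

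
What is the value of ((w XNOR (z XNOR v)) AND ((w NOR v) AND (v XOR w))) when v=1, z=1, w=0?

Substituting: ((0 XNOR (1 XNOR 1)) AND ((0 NOR 1) AND (1 XOR 0)))
= 0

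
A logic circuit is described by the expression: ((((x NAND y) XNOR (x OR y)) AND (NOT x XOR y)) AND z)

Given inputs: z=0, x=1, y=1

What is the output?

Substituting: ((((1 NAND 1) XNOR (1 OR 1)) AND (NOT 1 XOR 1)) AND 0)
= 0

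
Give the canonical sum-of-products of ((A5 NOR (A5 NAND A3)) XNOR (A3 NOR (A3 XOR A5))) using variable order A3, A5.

Σm(1, 2, 3) = (NOT A3 AND A5) OR (A3 AND NOT A5) OR (A3 AND A5)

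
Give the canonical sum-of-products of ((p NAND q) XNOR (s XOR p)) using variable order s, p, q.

Σm(2, 4, 5, 7) = (NOT s AND p AND NOT q) OR (s AND NOT p AND NOT q) OR (s AND NOT p AND q) OR (s AND p AND q)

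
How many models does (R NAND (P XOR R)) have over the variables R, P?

Satisfying assignments: (0,0), (0,1), (1,1)
Count: 3 out of 4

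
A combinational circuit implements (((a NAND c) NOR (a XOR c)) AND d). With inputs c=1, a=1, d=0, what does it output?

Substituting: (((1 NAND 1) NOR (1 XOR 1)) AND 0)
= 0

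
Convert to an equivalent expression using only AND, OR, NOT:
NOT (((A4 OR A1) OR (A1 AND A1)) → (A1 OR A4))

((A4 OR A1) OR (A1 AND A1)) AND NOT (A1 OR A4)
(Negated implication: NOT(A → B) = A AND NOT B)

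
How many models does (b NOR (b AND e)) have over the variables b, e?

Satisfying assignments: (0,0), (0,1)
Count: 2 out of 4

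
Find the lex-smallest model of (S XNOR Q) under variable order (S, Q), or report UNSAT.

S=0, Q=0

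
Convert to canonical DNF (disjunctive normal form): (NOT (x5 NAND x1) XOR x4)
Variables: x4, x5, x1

(NOT x4 AND x5 AND x1) OR (x4 AND NOT x5 AND NOT x1) OR (x4 AND NOT x5 AND x1) OR (x4 AND x5 AND NOT x1)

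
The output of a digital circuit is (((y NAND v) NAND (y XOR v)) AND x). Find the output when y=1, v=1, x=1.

Substituting: (((1 NAND 1) NAND (1 XOR 1)) AND 1)
= 1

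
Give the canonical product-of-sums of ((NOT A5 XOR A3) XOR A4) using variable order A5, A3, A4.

ΠM(1, 2, 4, 7) = (A5 OR A3 OR NOT A4) AND (A5 OR NOT A3 OR A4) AND (NOT A5 OR A3 OR A4) AND (NOT A5 OR NOT A3 OR NOT A4)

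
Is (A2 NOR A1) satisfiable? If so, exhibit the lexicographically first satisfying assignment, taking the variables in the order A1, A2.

A1=0, A2=0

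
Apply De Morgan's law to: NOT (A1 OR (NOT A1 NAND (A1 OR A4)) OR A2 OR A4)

NOT A1 AND NOT (NOT A1 NAND (A1 OR A4)) AND NOT A2 AND NOT A4
De Morgan's: NOT(OR of terms) = AND of negations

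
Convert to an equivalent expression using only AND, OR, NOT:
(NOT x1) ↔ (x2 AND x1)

((NOT x1) AND (x2 AND x1)) OR (x1 AND NOT (x2 AND x1))
(Biconditional = both true or both false)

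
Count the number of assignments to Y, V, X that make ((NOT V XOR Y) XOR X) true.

Satisfying assignments: (0,0,0), (0,1,1), (1,0,1), (1,1,0)
Count: 4 out of 8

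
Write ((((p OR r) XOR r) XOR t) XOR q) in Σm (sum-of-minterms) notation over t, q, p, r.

Σm(2, 4, 5, 7, 8, 9, 11, 14) = (NOT t AND NOT q AND p AND NOT r) OR (NOT t AND q AND NOT p AND NOT r) OR (NOT t AND q AND NOT p AND r) OR (NOT t AND q AND p AND r) OR (t AND NOT q AND NOT p AND NOT r) OR (t AND NOT q AND NOT p AND r) OR (t AND NOT q AND p AND r) OR (t AND q AND p AND NOT r)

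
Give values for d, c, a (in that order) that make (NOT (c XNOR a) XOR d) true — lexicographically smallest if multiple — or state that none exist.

d=0, c=0, a=1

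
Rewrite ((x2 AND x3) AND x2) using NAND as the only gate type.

((((x2 NAND x3) NAND (x2 NAND x3)) NAND x2) NAND (((x2 NAND x3) NAND (x2 NAND x3)) NAND x2))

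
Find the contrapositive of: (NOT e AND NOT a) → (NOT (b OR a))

Contrapositive: (b OR a) → NOT (NOT e AND NOT a)
Note: A statement and its contrapositive are logically equivalent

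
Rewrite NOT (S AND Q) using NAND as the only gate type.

(((S NAND Q) NAND (S NAND Q)) NAND ((S NAND Q) NAND (S NAND Q)))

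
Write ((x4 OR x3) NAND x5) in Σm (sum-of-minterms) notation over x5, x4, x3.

Σm(0, 1, 2, 3, 4) = (NOT x5 AND NOT x4 AND NOT x3) OR (NOT x5 AND NOT x4 AND x3) OR (NOT x5 AND x4 AND NOT x3) OR (NOT x5 AND x4 AND x3) OR (x5 AND NOT x4 AND NOT x3)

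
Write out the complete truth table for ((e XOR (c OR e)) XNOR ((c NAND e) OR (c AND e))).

e | c | Output
--------------
0 | 0 | 0
0 | 1 | 1
1 | 0 | 0
1 | 1 | 0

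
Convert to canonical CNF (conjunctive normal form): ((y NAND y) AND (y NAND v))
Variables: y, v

(NOT y OR v) AND (NOT y OR NOT v)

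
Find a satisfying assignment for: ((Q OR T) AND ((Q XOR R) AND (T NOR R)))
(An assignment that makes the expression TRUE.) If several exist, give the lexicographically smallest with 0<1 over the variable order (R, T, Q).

R=0, T=0, Q=1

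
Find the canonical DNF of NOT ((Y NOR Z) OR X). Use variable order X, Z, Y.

(NOT X AND NOT Z AND Y) OR (NOT X AND Z AND NOT Y) OR (NOT X AND Z AND Y)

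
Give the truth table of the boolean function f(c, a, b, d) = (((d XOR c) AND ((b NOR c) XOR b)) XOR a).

c | a | b | d | Output
----------------------
0 | 0 | 0 | 0 | 0
0 | 0 | 0 | 1 | 1
0 | 0 | 1 | 0 | 0
0 | 0 | 1 | 1 | 1
0 | 1 | 0 | 0 | 1
0 | 1 | 0 | 1 | 0
0 | 1 | 1 | 0 | 1
0 | 1 | 1 | 1 | 0
1 | 0 | 0 | 0 | 0
1 | 0 | 0 | 1 | 0
1 | 0 | 1 | 0 | 1
1 | 0 | 1 | 1 | 0
1 | 1 | 0 | 0 | 1
1 | 1 | 0 | 1 | 1
1 | 1 | 1 | 0 | 0
1 | 1 | 1 | 1 | 1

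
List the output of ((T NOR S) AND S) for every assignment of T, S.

T | S | Output
--------------
0 | 0 | 0
0 | 1 | 0
1 | 0 | 0
1 | 1 | 0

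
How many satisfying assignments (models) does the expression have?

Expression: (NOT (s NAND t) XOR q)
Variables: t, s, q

Satisfying assignments: (0,0,1), (0,1,1), (1,0,1), (1,1,0)
Count: 4 out of 8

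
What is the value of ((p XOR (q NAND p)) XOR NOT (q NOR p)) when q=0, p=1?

Substituting: ((1 XOR (0 NAND 1)) XOR NOT (0 NOR 1))
= 1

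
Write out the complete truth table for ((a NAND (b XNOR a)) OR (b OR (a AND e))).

e | a | b | Output
------------------
0 | 0 | 0 | 1
0 | 0 | 1 | 1
0 | 1 | 0 | 1
0 | 1 | 1 | 1
1 | 0 | 0 | 1
1 | 0 | 1 | 1
1 | 1 | 0 | 1
1 | 1 | 1 | 1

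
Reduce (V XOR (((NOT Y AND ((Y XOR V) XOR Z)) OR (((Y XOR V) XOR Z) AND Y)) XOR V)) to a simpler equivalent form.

By XOR self-cancellation ((E XOR v) XOR v = E) then distribution ((E AND v) OR (E AND NOT v) = E):
= ((Y XOR V) XOR Z)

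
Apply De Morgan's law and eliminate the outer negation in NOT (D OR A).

NOT D AND NOT A
De Morgan's: NOT(OR of terms) = AND of negations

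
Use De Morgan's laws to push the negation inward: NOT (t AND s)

NOT t OR NOT s
De Morgan's: NOT(AND of terms) = OR of negations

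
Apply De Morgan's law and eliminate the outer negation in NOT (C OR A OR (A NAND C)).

NOT C AND NOT A AND NOT (A NAND C)
De Morgan's: NOT(OR of terms) = AND of negations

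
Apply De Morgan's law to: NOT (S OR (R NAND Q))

NOT S AND NOT (R NAND Q)
De Morgan's: NOT(OR of terms) = AND of negations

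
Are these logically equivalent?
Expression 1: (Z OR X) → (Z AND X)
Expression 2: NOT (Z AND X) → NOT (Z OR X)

Yes, Contrapositive is always equivalent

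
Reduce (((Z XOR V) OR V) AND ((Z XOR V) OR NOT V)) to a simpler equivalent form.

By distribution ((E OR v) AND (E OR NOT v) = E):
= (Z XOR V)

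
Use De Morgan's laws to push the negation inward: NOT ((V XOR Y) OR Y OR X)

NOT (V XOR Y) AND NOT Y AND NOT X
De Morgan's: NOT(OR of terms) = AND of negations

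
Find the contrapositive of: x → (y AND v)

Contrapositive: NOT (y AND v) → NOT x
Note: A statement and its contrapositive are logically equivalent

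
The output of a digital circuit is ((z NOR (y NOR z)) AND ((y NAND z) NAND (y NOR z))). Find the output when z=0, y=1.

Substituting: ((0 NOR (1 NOR 0)) AND ((1 NAND 0) NAND (1 NOR 0)))
= 1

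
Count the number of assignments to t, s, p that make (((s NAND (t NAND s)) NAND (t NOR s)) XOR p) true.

Satisfying assignments: (0,0,1), (0,1,0), (1,0,0), (1,1,0)
Count: 4 out of 8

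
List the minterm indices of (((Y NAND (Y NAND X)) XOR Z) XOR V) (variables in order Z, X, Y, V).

Σm(0, 3, 4, 6, 9, 10, 13, 15) = (NOT Z AND NOT X AND NOT Y AND NOT V) OR (NOT Z AND NOT X AND Y AND V) OR (NOT Z AND X AND NOT Y AND NOT V) OR (NOT Z AND X AND Y AND NOT V) OR (Z AND NOT X AND NOT Y AND V) OR (Z AND NOT X AND Y AND NOT V) OR (Z AND X AND NOT Y AND V) OR (Z AND X AND Y AND V)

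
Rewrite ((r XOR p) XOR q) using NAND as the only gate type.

((((r NAND (r NAND p)) NAND (p NAND (r NAND p))) NAND (((r NAND (r NAND p)) NAND (p NAND (r NAND p))) NAND q)) NAND (q NAND (((r NAND (r NAND p)) NAND (p NAND (r NAND p))) NAND q)))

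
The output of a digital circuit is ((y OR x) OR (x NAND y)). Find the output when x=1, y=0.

Substituting: ((0 OR 1) OR (1 NAND 0))
= 1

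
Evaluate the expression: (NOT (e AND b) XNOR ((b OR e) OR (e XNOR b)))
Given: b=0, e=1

Substituting: (NOT (1 AND 0) XNOR ((0 OR 1) OR (1 XNOR 0)))
= 1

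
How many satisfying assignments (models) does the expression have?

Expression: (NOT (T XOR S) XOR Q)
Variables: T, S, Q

Satisfying assignments: (0,0,0), (0,1,1), (1,0,1), (1,1,0)
Count: 4 out of 8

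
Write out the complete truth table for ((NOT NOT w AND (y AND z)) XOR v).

w | z | y | v | Output
----------------------
0 | 0 | 0 | 0 | 0
0 | 0 | 0 | 1 | 1
0 | 0 | 1 | 0 | 0
0 | 0 | 1 | 1 | 1
0 | 1 | 0 | 0 | 0
0 | 1 | 0 | 1 | 1
0 | 1 | 1 | 0 | 0
0 | 1 | 1 | 1 | 1
1 | 0 | 0 | 0 | 0
1 | 0 | 0 | 1 | 1
1 | 0 | 1 | 0 | 0
1 | 0 | 1 | 1 | 1
1 | 1 | 0 | 0 | 0
1 | 1 | 0 | 1 | 1
1 | 1 | 1 | 0 | 1
1 | 1 | 1 | 1 | 0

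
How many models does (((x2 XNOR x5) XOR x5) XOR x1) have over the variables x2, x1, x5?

Satisfying assignments: (0,0,0), (0,0,1), (1,1,0), (1,1,1)
Count: 4 out of 8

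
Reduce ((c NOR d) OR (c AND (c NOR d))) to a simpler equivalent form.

By absorption (E OR (E AND v) = E):
= (c NOR d)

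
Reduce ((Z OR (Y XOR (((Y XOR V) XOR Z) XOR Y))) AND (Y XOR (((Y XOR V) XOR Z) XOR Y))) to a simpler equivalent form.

By absorption (E AND (E OR v) = E) then XOR self-cancellation ((E XOR v) XOR v = E):
= ((Y XOR V) XOR Z)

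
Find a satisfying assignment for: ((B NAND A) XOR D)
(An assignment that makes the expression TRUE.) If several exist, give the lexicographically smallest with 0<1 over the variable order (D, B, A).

D=0, B=0, A=0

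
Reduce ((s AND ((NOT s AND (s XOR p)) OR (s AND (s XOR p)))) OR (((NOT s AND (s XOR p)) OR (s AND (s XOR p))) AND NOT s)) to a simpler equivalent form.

By distribution ((E AND v) OR (E AND NOT v) = E) then distribution ((E AND v) OR (E AND NOT v) = E):
= (s XOR p)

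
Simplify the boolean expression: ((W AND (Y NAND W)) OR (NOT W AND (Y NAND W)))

By distribution ((E AND v) OR (E AND NOT v) = E):
= (Y NAND W)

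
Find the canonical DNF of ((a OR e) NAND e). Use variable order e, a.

(NOT e AND NOT a) OR (NOT e AND a)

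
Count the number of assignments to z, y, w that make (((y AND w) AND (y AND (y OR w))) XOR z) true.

Satisfying assignments: (0,1,1), (1,0,0), (1,0,1), (1,1,0)
Count: 4 out of 8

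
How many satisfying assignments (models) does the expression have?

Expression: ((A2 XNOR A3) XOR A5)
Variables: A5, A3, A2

Satisfying assignments: (0,0,0), (0,1,1), (1,0,1), (1,1,0)
Count: 4 out of 8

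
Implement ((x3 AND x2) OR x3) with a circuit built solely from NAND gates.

((((x3 NAND x2) NAND (x3 NAND x2)) NAND ((x3 NAND x2) NAND (x3 NAND x2))) NAND (x3 NAND x3))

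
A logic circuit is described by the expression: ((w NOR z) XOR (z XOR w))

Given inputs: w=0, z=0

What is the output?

Substituting: ((0 NOR 0) XOR (0 XOR 0))
= 1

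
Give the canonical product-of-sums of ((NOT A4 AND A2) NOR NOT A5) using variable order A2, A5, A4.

ΠM(0, 1, 4, 5, 6) = (A2 OR A5 OR A4) AND (A2 OR A5 OR NOT A4) AND (NOT A2 OR A5 OR A4) AND (NOT A2 OR A5 OR NOT A4) AND (NOT A2 OR NOT A5 OR A4)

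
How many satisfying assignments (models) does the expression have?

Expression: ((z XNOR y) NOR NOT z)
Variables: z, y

Satisfying assignments: (1,0)
Count: 1 out of 4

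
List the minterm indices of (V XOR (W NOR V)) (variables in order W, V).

Σm(0, 1, 3) = (NOT W AND NOT V) OR (NOT W AND V) OR (W AND V)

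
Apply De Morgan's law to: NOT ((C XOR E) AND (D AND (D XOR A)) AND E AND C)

NOT (C XOR E) OR NOT (D AND (D XOR A)) OR NOT E OR NOT C
De Morgan's: NOT(AND of terms) = OR of negations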